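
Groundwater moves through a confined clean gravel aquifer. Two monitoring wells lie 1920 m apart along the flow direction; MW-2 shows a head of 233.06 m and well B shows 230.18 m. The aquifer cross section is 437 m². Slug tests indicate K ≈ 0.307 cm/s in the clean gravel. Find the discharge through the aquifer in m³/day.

Convert K: 0.307 cm/s × 864 = 265.2 m/day.
Hydraulic gradient i = (233.06 − 230.18) / 1920 = 2.88 / 1920 = 0.001500.
Darcy's law: Q = K · A · i = 265.2 × 437.0 × 0.001500 = 173.9 m³/day.

174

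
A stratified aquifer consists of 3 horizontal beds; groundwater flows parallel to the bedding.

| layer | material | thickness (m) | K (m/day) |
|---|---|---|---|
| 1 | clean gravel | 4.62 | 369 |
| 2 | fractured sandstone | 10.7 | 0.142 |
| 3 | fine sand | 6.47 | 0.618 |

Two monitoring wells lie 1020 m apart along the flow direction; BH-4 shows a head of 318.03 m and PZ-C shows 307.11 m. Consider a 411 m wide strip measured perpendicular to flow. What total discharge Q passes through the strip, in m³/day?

Flow is parallel to layering, so each bed carries its own Darcy discharge and the transmissivities add.
Σ(K_i·b_i) = 369×4.62 + 0.142×10.7 + 0.618×6.47 = 1710 m²/day.
Hydraulic gradient i = (318.03 − 307.11) / 1020 = 10.92 / 1020 = 0.01071.
Q = Σ(K_i·b_i) · W · i = 1710 × 411 × 0.01071 = 7526 m³/day.

7530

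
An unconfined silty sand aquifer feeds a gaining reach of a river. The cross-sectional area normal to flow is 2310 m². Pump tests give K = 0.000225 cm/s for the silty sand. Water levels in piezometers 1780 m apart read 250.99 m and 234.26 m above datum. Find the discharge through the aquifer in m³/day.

4.22

Convert K: 0.000225 cm/s × 864 = 0.1944 m/day.
Hydraulic gradient i = (250.99 − 234.26) / 1780 = 16.73 / 1780 = 0.009399.
Darcy's law: Q = K · A · i = 0.1944 × 2310 × 0.009399 = 4.221 m³/day.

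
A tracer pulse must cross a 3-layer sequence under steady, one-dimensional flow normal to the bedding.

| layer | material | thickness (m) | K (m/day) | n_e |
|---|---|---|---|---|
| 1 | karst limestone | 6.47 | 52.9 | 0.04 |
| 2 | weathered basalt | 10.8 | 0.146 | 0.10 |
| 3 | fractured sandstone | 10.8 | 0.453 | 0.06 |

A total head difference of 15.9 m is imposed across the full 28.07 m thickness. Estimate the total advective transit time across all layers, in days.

12.2

With flow normal to the layers, continuity requires the same specific discharge q through every layer.
Σ(b_i/K_i) = 6.47/52.9 + 10.8/0.146 + 10.8/0.453 = 97.94 d.
q = Δh / Σ(b_i/K_i) = 15.9 / 97.94 = 0.1624 m/day.
In each layer the seepage velocity is v_i = q/n_i, so the layer transit time is t_i = b_i·n_i / q:
  layer 1 (karst limestone): t_1 = 6.47 × 0.04 / 0.1624 = 1.594 d
  layer 2 (weathered basalt): t_2 = 10.8 × 0.10 / 0.1624 = 6.652 d
  layer 3 (fractured sandstone): t_3 = 10.8 × 0.06 / 0.1624 = 3.991 d
Total t = Σ t_i = 12.24 days.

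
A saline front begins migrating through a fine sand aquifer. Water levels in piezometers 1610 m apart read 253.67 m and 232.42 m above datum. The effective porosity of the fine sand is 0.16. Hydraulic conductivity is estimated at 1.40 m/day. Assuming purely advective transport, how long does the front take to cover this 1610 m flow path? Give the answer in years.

38.2

Hydraulic gradient i = (253.67 − 232.42) / 1610 = 21.25 / 1610 = 0.01320.
Darcy flux q = K · i = 1.400 × 0.01320 = 0.01848 m/day.
Seepage velocity v = q / n_e = 0.01848 / 0.16 = 0.1155 m/day.
Travel time t = L / v = 1610 / 0.1155 = 13941 days = 38.17 years.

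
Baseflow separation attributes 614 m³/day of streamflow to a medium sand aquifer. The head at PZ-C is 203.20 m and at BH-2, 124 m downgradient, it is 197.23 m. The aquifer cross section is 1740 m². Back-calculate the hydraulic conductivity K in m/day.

Hydraulic gradient i = (203.20 − 197.23) / 124 = 5.97 / 124 = 0.04815.
From Q = K·A·i, K = Q / (A·i) = 614 / (1740 × 0.04815) = 7.329 m/day.

7.33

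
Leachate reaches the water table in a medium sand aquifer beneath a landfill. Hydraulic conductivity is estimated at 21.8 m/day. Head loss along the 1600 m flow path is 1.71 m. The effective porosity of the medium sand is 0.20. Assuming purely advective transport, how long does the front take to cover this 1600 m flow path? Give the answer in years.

37.6

Hydraulic gradient i = Δh / L = 1.71 / 1600 = 0.001069.
Darcy flux q = K · i = 21.80 × 0.001069 = 0.02330 m/day.
Seepage velocity v = q / n_e = 0.02330 / 0.20 = 0.1165 m/day.
Travel time t = L / v = 1600 / 0.1165 = 13735 days = 37.60 years.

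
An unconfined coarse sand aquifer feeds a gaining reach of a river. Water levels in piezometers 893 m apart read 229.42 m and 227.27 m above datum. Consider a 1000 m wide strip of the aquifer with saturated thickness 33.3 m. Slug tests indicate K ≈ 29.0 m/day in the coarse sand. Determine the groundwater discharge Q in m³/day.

Cross-sectional area A = 1000 × 33.3 = 33300 m².
Hydraulic gradient i = (229.42 − 227.27) / 893 = 2.15 / 893 = 0.002408.
Darcy's law: Q = K · A · i = 29.00 × 33300 × 0.002408 = 2325 m³/day.

2330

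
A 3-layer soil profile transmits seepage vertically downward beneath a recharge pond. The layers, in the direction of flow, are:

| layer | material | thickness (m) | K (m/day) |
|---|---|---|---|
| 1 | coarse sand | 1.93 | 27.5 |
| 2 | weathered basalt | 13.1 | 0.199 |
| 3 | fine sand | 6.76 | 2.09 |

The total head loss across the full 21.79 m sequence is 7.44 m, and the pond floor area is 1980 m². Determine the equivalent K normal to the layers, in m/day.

0.315

Flow is perpendicular to layering, so the layers act in series and the equivalent K is the thickness-weighted harmonic mean.
Total thickness L = 1.93 + 13.1 + 6.76 = 21.79 m.
Σ(b_i/K_i) = 1.93/27.5 + 13.1/0.199 + 6.76/2.09 = 69.13 d.
K_eq = L / Σ(b_i/K_i) = 21.79 / 69.13 = 0.3152 m/day.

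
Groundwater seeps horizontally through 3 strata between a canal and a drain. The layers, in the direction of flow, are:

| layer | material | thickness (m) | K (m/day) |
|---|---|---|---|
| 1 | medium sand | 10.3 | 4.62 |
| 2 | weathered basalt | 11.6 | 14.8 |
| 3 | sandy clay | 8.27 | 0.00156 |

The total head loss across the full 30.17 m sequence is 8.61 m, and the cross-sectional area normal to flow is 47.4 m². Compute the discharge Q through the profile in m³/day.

0.0769

Flow is perpendicular to layering, so the layers act in series and the equivalent K is the thickness-weighted harmonic mean.
Total thickness L = 10.3 + 11.6 + 8.27 = 30.17 m.
Σ(b_i/K_i) = 10.3/4.62 + 11.6/14.8 + 8.27/0.00156 = 5304 d.
K_eq = L / Σ(b_i/K_i) = 30.17 / 5304 = 0.005688 m/day.
Q = K_eq · A · (Δh/L) = 0.005688 × 47.4 × (8.61/30.17) = 0.07694 m³/day.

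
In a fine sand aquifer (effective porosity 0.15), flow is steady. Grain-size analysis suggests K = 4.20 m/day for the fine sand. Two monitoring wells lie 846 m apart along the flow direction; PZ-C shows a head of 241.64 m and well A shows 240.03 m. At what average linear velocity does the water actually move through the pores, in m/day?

Hydraulic gradient i = (241.64 − 240.03) / 846 = 1.61 / 846 = 0.001903.
Darcy flux q = K · i = 4.200 × 0.001903 = 0.007993 m/day.
Seepage velocity v = q / n_e = 0.007993 / 0.15 = 0.05329 m/day.

0.0533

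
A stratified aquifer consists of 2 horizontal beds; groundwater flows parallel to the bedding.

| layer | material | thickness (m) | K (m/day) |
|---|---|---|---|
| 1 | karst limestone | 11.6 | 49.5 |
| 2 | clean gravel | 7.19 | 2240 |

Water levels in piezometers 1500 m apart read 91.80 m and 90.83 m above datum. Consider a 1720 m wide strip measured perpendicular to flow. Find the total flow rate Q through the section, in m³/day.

18600

Flow is parallel to layering, so each bed carries its own Darcy discharge and the transmissivities add.
Σ(K_i·b_i) = 49.5×11.6 + 2240×7.19 = 16680 m²/day.
Hydraulic gradient i = (91.80 − 90.83) / 1500 = 0.97 / 1500 = 0.0006467.
Q = Σ(K_i·b_i) · W · i = 16680 × 1720 × 0.0006467 = 18552 m³/day.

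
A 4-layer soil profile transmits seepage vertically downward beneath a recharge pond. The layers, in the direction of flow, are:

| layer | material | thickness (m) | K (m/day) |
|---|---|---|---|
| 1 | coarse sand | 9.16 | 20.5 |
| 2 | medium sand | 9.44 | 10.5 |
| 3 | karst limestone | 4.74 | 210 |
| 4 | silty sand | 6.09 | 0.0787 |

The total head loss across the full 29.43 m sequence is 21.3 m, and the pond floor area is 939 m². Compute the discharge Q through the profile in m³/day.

Flow is perpendicular to layering, so the layers act in series and the equivalent K is the thickness-weighted harmonic mean.
Total thickness L = 9.16 + 9.44 + 4.74 + 6.09 = 29.43 m.
Σ(b_i/K_i) = 9.16/20.5 + 9.44/10.5 + 4.74/210 + 6.09/0.0787 = 78.75 d.
K_eq = L / Σ(b_i/K_i) = 29.43 / 78.75 = 0.3737 m/day.
Q = K_eq · A · (Δh/L) = 0.3737 × 939 × (21.3/29.43) = 254.0 m³/day.

254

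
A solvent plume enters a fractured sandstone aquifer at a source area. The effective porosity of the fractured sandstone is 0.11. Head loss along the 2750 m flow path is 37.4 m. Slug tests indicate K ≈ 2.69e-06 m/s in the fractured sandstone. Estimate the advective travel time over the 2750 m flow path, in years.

Convert K: 2.69e-06 m/s × 86400 = 0.2324 m/day.
Hydraulic gradient i = Δh / L = 37.4 / 2750 = 0.01360.
Darcy flux q = K · i = 0.2324 × 0.01360 = 0.003161 m/day.
Seepage velocity v = q / n_e = 0.003161 / 0.11 = 0.02874 m/day.
Travel time t = L / v = 2750 / 0.02874 = 95702 days = 262.0 years.

262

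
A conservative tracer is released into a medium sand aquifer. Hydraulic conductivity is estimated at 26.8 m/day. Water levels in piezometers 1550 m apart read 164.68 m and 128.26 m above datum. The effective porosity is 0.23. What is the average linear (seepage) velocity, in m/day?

2.74

Hydraulic gradient i = (164.68 − 128.26) / 1550 = 36.42 / 1550 = 0.02350.
Darcy flux q = K · i = 26.80 × 0.02350 = 0.6297 m/day.
Seepage velocity v = q / n_e = 0.6297 / 0.23 = 2.738 m/day.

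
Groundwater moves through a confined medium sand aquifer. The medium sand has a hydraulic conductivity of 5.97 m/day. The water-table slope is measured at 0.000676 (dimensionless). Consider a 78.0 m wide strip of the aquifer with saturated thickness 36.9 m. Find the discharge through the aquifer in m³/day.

Cross-sectional area A = 78.0 × 36.9 = 2878 m².
Hydraulic gradient i = 0.000676.
Darcy's law: Q = K · A · i = 5.970 × 2878 × 0.0006760 = 11.62 m³/day.

11.6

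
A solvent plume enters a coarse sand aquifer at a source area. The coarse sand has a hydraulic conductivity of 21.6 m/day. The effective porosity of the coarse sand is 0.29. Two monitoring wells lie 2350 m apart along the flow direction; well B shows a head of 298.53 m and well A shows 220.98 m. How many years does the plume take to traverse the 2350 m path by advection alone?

2.62

Hydraulic gradient i = (298.53 − 220.98) / 2350 = 77.55 / 2350 = 0.03300.
Darcy flux q = K · i = 21.60 × 0.03300 = 0.7128 m/day.
Seepage velocity v = q / n_e = 0.7128 / 0.29 = 2.458 m/day.
Travel time t = L / v = 2350 / 2.458 = 956.1 days = 2.618 years.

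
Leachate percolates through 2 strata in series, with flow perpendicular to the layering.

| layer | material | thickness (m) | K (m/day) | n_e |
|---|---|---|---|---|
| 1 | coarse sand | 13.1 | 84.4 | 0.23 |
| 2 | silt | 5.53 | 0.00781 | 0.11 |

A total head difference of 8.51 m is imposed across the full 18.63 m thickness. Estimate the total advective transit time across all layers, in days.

301

With flow normal to the layers, continuity requires the same specific discharge q through every layer.
Σ(b_i/K_i) = 13.1/84.4 + 5.53/0.00781 = 708.2 d.
q = Δh / Σ(b_i/K_i) = 8.51 / 708.2 = 0.01202 m/day.
In each layer the seepage velocity is v_i = q/n_i, so the layer transit time is t_i = b_i·n_i / q:
  layer 1 (coarse sand): t_1 = 13.1 × 0.23 / 0.01202 = 250.7 d
  layer 2 (silt): t_2 = 5.53 × 0.11 / 0.01202 = 50.62 d
Total t = Σ t_i = 301.4 days.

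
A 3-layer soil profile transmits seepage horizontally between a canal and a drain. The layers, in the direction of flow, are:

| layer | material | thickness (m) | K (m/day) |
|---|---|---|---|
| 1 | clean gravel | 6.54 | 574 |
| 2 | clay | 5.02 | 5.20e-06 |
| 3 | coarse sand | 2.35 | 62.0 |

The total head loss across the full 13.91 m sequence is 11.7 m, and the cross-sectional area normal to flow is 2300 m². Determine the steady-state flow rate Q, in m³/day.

Flow is perpendicular to layering, so the layers act in series and the equivalent K is the thickness-weighted harmonic mean.
Total thickness L = 6.54 + 5.02 + 2.35 = 13.91 m.
Σ(b_i/K_i) = 6.54/574 + 5.02/5.20e-06 + 2.35/62.0 = 9.654e+05 d.
K_eq = L / Σ(b_i/K_i) = 13.91 / 9.654e+05 = 1.441e-05 m/day.
Q = K_eq · A · (Δh/L) = 1.441e-05 × 2300 × (11.7/13.91) = 0.02787 m³/day.

0.0279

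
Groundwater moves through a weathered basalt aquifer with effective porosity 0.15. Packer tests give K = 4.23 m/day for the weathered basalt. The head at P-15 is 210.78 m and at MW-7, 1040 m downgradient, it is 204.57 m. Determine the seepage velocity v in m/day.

Hydraulic gradient i = (210.78 − 204.57) / 1040 = 6.21 / 1040 = 0.005971.
Darcy flux q = K · i = 4.230 × 0.005971 = 0.02526 m/day.
Seepage velocity v = q / n_e = 0.02526 / 0.15 = 0.1684 m/day.

0.168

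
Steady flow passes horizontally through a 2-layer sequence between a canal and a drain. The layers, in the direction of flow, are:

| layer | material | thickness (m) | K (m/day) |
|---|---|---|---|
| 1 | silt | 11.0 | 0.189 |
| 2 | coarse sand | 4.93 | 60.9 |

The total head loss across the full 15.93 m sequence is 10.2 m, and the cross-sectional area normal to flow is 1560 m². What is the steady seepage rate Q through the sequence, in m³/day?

273

Flow is perpendicular to layering, so the layers act in series and the equivalent K is the thickness-weighted harmonic mean.
Total thickness L = 11.0 + 4.93 = 15.93 m.
Σ(b_i/K_i) = 11.0/0.189 + 4.93/60.9 = 58.28 d.
K_eq = L / Σ(b_i/K_i) = 15.93 / 58.28 = 0.2733 m/day.
Q = K_eq · A · (Δh/L) = 0.2733 × 1560 × (10.2/15.93) = 273.0 m³/day.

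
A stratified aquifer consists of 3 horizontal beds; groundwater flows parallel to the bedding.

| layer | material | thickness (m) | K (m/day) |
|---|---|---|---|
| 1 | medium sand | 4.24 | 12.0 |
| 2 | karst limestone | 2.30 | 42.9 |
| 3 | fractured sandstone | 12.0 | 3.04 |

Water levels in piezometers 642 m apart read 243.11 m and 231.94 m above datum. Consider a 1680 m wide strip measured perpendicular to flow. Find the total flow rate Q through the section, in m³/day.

Flow is parallel to layering, so each bed carries its own Darcy discharge and the transmissivities add.
Σ(K_i·b_i) = 12.0×4.24 + 42.9×2.30 + 3.04×12.0 = 186.0 m²/day.
Hydraulic gradient i = (243.11 − 231.94) / 642 = 11.17 / 642 = 0.01740.
Q = Σ(K_i·b_i) · W · i = 186.0 × 1680 × 0.01740 = 5438 m³/day.

5440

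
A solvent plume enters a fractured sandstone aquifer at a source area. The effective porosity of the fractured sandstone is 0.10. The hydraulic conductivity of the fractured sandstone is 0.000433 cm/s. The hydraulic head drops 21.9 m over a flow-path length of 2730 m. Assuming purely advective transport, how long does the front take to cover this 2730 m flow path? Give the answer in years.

249

Convert K: 0.000433 cm/s × 864 = 0.3741 m/day.
Hydraulic gradient i = Δh / L = 21.9 / 2730 = 0.008022.
Darcy flux q = K · i = 0.3741 × 0.008022 = 0.003001 m/day.
Seepage velocity v = q / n_e = 0.003001 / 0.10 = 0.03001 m/day.
Travel time t = L / v = 2730 / 0.03001 = 90966 days = 249.1 years.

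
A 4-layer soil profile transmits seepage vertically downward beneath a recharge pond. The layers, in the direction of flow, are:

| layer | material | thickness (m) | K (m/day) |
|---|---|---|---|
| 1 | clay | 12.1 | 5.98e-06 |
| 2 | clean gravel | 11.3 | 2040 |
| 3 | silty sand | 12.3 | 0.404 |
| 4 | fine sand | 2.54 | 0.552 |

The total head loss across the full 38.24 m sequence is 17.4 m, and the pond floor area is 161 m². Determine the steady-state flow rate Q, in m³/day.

Flow is perpendicular to layering, so the layers act in series and the equivalent K is the thickness-weighted harmonic mean.
Total thickness L = 12.1 + 11.3 + 12.3 + 2.54 = 38.24 m.
Σ(b_i/K_i) = 12.1/5.98e-06 + 11.3/2040 + 12.3/0.404 + 2.54/0.552 = 2.023e+06 d.
K_eq = L / Σ(b_i/K_i) = 38.24 / 2.023e+06 = 1.890e-05 m/day.
Q = K_eq · A · (Δh/L) = 1.890e-05 × 161 × (17.4/38.24) = 0.001384 m³/day.

0.00138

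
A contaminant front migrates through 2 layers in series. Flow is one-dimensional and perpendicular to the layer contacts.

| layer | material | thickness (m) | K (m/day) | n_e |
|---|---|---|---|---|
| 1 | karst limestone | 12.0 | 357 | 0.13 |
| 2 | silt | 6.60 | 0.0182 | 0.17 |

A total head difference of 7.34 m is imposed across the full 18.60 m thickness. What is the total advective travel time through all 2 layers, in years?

0.363

With flow normal to the layers, continuity requires the same specific discharge q through every layer.
Σ(b_i/K_i) = 12.0/357 + 6.60/0.0182 = 362.7 d.
q = Δh / Σ(b_i/K_i) = 7.34 / 362.7 = 0.02024 m/day.
In each layer the seepage velocity is v_i = q/n_i, so the layer transit time is t_i = b_i·n_i / q:
  layer 1 (karst limestone): t_1 = 12.0 × 0.13 / 0.02024 = 77.08 d
  layer 2 (silt): t_2 = 6.60 × 0.17 / 0.02024 = 55.44 d
Total t = Σ t_i = 132.5 days = 0.3628 years.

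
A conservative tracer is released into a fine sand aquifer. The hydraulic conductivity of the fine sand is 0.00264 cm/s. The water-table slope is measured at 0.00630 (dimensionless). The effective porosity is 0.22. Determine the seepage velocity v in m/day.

Convert K: 0.00264 cm/s × 864 = 2.281 m/day.
Hydraulic gradient i = 0.00630.
Darcy flux q = K · i = 2.281 × 0.006300 = 0.01437 m/day.
Seepage velocity v = q / n_e = 0.01437 / 0.22 = 0.06532 m/day.

0.0653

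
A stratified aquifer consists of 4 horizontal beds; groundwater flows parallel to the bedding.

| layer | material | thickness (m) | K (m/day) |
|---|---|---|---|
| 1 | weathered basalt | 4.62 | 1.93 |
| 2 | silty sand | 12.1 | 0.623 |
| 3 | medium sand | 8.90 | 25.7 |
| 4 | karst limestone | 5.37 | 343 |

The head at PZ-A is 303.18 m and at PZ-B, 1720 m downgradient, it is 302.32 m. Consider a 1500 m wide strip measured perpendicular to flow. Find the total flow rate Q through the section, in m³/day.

Flow is parallel to layering, so each bed carries its own Darcy discharge and the transmissivities add.
Σ(K_i·b_i) = 1.93×4.62 + 0.623×12.1 + 25.7×8.90 + 343×5.37 = 2087 m²/day.
Hydraulic gradient i = (303.18 − 302.32) / 1720 = 0.86 / 1720 = 0.0005000.
Q = Σ(K_i·b_i) · W · i = 2087 × 1500 × 0.0005000 = 1565 m³/day.

1570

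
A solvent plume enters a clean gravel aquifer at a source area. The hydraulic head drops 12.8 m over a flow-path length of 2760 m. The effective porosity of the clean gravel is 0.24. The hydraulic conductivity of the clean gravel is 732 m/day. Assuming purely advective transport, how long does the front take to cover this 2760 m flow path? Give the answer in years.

0.534

Hydraulic gradient i = Δh / L = 12.8 / 2760 = 0.004638.
Darcy flux q = K · i = 732.0 × 0.004638 = 3.395 m/day.
Seepage velocity v = q / n_e = 3.395 / 0.24 = 14.14 m/day.
Travel time t = L / v = 2760 / 14.14 = 195.1 days = 0.5342 years.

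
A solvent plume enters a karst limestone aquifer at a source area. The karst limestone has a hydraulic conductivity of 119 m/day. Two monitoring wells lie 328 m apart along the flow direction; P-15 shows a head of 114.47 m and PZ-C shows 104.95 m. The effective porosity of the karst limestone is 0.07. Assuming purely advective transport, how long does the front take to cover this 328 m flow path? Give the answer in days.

6.65

Hydraulic gradient i = (114.47 − 104.95) / 328 = 9.52 / 328 = 0.02902.
Darcy flux q = K · i = 119.0 × 0.02902 = 3.454 m/day.
Seepage velocity v = q / n_e = 3.454 / 0.07 = 49.34 m/day.
Travel time t = L / v = 328 / 49.34 = 6.648 days.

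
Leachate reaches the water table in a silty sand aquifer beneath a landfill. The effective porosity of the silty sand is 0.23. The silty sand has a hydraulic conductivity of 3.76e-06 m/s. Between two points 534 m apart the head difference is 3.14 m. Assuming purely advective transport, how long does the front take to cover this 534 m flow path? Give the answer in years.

Convert K: 3.76e-06 m/s × 86400 = 0.3249 m/day.
Hydraulic gradient i = Δh / L = 3.14 / 534 = 0.005880.
Darcy flux q = K · i = 0.3249 × 0.005880 = 0.001910 m/day.
Seepage velocity v = q / n_e = 0.001910 / 0.23 = 0.008305 m/day.
Travel time t = L / v = 534 / 0.008305 = 64295 days = 176.0 years.

176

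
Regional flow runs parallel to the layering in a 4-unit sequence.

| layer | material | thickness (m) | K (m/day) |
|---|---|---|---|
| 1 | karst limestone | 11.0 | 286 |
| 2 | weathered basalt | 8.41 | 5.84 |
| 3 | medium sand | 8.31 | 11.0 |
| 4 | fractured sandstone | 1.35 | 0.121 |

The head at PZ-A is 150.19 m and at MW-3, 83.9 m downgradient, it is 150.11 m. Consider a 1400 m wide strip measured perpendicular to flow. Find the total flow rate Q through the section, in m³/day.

4390

Flow is parallel to layering, so each bed carries its own Darcy discharge and the transmissivities add.
Σ(K_i·b_i) = 286×11.0 + 5.84×8.41 + 11.0×8.31 + 0.121×1.35 = 3287 m²/day.
Hydraulic gradient i = (150.19 − 150.11) / 83.9 = 0.08 / 83.9 = 0.0009535.
Q = Σ(K_i·b_i) · W · i = 3287 × 1400 × 0.0009535 = 4387 m³/day.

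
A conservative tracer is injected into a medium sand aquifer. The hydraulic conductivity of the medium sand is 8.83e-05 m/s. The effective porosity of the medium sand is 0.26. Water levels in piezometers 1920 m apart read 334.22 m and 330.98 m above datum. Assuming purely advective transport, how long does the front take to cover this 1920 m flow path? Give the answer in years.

106

Convert K: 8.83e-05 m/s × 86400 = 7.629 m/day.
Hydraulic gradient i = (334.22 − 330.98) / 1920 = 3.24 / 1920 = 0.001688.
Darcy flux q = K · i = 7.629 × 0.001688 = 0.01287 m/day.
Seepage velocity v = q / n_e = 0.01287 / 0.26 = 0.04952 m/day.
Travel time t = L / v = 1920 / 0.04952 = 38775 days = 106.2 years.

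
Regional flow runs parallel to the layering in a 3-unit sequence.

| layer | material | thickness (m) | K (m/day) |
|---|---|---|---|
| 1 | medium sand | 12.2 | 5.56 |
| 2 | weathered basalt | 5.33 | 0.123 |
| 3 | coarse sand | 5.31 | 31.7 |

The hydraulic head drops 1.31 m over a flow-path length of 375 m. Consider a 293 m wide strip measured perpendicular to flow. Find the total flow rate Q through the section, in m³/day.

242

Flow is parallel to layering, so each bed carries its own Darcy discharge and the transmissivities add.
Σ(K_i·b_i) = 5.56×12.2 + 0.123×5.33 + 31.7×5.31 = 236.8 m²/day.
Hydraulic gradient i = Δh / L = 1.31 / 375 = 0.003493.
Q = Σ(K_i·b_i) · W · i = 236.8 × 293 × 0.003493 = 242.4 m³/day.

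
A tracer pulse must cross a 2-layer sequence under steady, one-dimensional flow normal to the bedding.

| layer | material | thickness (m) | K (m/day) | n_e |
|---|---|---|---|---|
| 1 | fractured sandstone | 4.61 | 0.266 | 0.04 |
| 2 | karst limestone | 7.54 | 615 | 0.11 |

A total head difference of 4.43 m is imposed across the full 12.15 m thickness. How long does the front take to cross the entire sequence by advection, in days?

3.97

With flow normal to the layers, continuity requires the same specific discharge q through every layer.
Σ(b_i/K_i) = 4.61/0.266 + 7.54/615 = 17.34 d.
q = Δh / Σ(b_i/K_i) = 4.43 / 17.34 = 0.2554 m/day.
In each layer the seepage velocity is v_i = q/n_i, so the layer transit time is t_i = b_i·n_i / q:
  layer 1 (fractured sandstone): t_1 = 4.61 × 0.04 / 0.2554 = 0.7219 d
  layer 2 (karst limestone): t_2 = 7.54 × 0.11 / 0.2554 = 3.247 d
Total t = Σ t_i = 3.969 days.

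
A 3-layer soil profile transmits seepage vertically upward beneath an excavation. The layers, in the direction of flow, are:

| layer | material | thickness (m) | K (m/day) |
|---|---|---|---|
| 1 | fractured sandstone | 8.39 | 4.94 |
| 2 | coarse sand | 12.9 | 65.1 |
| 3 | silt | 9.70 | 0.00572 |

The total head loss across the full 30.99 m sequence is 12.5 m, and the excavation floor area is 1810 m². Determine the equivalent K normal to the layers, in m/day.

0.0183

Flow is perpendicular to layering, so the layers act in series and the equivalent K is the thickness-weighted harmonic mean.
Total thickness L = 8.39 + 12.9 + 9.70 = 30.99 m.
Σ(b_i/K_i) = 8.39/4.94 + 12.9/65.1 + 9.70/0.00572 = 1698 d.
K_eq = L / Σ(b_i/K_i) = 30.99 / 1698 = 0.01825 m/day.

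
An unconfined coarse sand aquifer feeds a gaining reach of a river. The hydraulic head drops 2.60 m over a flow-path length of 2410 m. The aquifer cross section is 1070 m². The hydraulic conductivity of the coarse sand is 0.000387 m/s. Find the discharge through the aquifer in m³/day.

38.6

Convert K: 0.000387 m/s × 86400 = 33.44 m/day.
Hydraulic gradient i = Δh / L = 2.60 / 2410 = 0.001079.
Darcy's law: Q = K · A · i = 33.44 × 1070 × 0.001079 = 38.60 m³/day.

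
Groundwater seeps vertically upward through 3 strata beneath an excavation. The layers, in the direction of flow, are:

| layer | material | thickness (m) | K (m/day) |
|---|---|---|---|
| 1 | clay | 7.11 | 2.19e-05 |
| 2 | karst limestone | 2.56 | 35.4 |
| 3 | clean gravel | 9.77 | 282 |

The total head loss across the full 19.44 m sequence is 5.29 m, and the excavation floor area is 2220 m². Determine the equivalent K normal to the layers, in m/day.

Flow is perpendicular to layering, so the layers act in series and the equivalent K is the thickness-weighted harmonic mean.
Total thickness L = 7.11 + 2.56 + 9.77 = 19.44 m.
Σ(b_i/K_i) = 7.11/2.19e-05 + 2.56/35.4 + 9.77/282 = 3.247e+05 d.
K_eq = L / Σ(b_i/K_i) = 19.44 / 3.247e+05 = 5.988e-05 m/day.

5.99e-05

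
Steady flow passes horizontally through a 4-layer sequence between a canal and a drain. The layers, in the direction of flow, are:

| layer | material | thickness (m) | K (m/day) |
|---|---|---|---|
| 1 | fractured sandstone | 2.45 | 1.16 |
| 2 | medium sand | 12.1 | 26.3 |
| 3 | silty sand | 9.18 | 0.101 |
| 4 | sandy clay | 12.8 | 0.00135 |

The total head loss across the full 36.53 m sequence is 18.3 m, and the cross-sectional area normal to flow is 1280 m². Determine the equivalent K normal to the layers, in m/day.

Flow is perpendicular to layering, so the layers act in series and the equivalent K is the thickness-weighted harmonic mean.
Total thickness L = 2.45 + 12.1 + 9.18 + 12.8 = 36.53 m.
Σ(b_i/K_i) = 2.45/1.16 + 12.1/26.3 + 9.18/0.101 + 12.8/0.00135 = 9575 d.
K_eq = L / Σ(b_i/K_i) = 36.53 / 9575 = 0.003815 m/day.

0.00382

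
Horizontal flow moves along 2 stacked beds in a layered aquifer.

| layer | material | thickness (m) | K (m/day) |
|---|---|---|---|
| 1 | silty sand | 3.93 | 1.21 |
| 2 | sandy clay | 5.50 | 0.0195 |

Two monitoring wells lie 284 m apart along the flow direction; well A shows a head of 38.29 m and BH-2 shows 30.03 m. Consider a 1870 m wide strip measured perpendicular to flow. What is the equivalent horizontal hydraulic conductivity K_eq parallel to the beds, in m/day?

0.516

Flow is parallel to layering, so each bed carries its own Darcy discharge and the transmissivities add.
Σ(K_i·b_i) = 1.21×3.93 + 0.0195×5.50 = 4.863 m²/day.
Total thickness b = 9.430 m, so K_eq = Σ(K_i·b_i)/b = 0.5156 m/day.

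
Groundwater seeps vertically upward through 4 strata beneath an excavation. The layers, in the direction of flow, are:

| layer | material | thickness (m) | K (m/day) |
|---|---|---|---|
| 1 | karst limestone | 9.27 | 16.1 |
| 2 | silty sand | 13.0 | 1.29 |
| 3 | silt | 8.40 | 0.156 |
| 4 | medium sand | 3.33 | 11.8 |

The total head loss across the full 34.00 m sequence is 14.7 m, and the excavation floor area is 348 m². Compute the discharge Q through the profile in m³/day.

79.0

Flow is perpendicular to layering, so the layers act in series and the equivalent K is the thickness-weighted harmonic mean.
Total thickness L = 9.27 + 13.0 + 8.40 + 3.33 = 34.00 m.
Σ(b_i/K_i) = 9.27/16.1 + 13.0/1.29 + 8.40/0.156 + 3.33/11.8 = 64.78 d.
K_eq = L / Σ(b_i/K_i) = 34.00 / 64.78 = 0.5248 m/day.
Q = K_eq · A · (Δh/L) = 0.5248 × 348 × (14.7/34.00) = 78.97 m³/day.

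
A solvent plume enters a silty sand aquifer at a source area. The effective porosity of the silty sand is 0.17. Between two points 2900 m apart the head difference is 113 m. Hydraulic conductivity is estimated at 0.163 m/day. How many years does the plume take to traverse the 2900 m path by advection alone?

Hydraulic gradient i = Δh / L = 113 / 2900 = 0.03897.
Darcy flux q = K · i = 0.1630 × 0.03897 = 0.006351 m/day.
Seepage velocity v = q / n_e = 0.006351 / 0.17 = 0.03736 m/day.
Travel time t = L / v = 2900 / 0.03736 = 77621 days = 212.5 years.

213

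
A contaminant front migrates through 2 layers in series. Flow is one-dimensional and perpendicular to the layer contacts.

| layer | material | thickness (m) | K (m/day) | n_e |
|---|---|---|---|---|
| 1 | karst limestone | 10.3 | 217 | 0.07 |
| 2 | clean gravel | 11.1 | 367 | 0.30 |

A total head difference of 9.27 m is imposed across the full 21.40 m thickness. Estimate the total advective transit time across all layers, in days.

0.0340

With flow normal to the layers, continuity requires the same specific discharge q through every layer.
Σ(b_i/K_i) = 10.3/217 + 11.1/367 = 0.07771 d.
q = Δh / Σ(b_i/K_i) = 9.27 / 0.07771 = 119.3 m/day.
In each layer the seepage velocity is v_i = q/n_i, so the layer transit time is t_i = b_i·n_i / q:
  layer 1 (karst limestone): t_1 = 10.3 × 0.07 / 119.3 = 0.006044 d
  layer 2 (clean gravel): t_2 = 11.1 × 0.30 / 119.3 = 0.02792 d
Total t = Σ t_i = 0.03396 days.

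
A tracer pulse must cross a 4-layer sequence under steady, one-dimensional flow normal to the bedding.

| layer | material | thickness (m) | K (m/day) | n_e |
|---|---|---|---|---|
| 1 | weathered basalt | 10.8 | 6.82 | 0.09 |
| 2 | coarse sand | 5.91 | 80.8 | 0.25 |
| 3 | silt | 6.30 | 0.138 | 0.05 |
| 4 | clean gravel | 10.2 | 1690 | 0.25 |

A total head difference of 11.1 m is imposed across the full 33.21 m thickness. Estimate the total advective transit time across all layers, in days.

With flow normal to the layers, continuity requires the same specific discharge q through every layer.
Σ(b_i/K_i) = 10.8/6.82 + 5.91/80.8 + 6.30/0.138 + 10.2/1690 = 47.31 d.
q = Δh / Σ(b_i/K_i) = 11.1 / 47.31 = 0.2346 m/day.
In each layer the seepage velocity is v_i = q/n_i, so the layer transit time is t_i = b_i·n_i / q:
  layer 1 (weathered basalt): t_1 = 10.8 × 0.09 / 0.2346 = 4.143 d
  layer 2 (coarse sand): t_2 = 5.91 × 0.25 / 0.2346 = 6.298 d
  layer 3 (silt): t_3 = 6.30 × 0.05 / 0.2346 = 1.343 d
  layer 4 (clean gravel): t_4 = 10.2 × 0.25 / 0.2346 = 10.87 d
Total t = Σ t_i = 22.65 days.

22.7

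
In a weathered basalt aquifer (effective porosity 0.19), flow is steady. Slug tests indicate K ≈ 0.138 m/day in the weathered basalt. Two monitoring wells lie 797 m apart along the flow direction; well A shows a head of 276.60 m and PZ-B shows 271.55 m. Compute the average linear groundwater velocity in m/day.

Hydraulic gradient i = (276.60 − 271.55) / 797 = 5.05 / 797 = 0.006336.
Darcy flux q = K · i = 0.1380 × 0.006336 = 0.0008744 m/day.
Seepage velocity v = q / n_e = 0.0008744 / 0.19 = 0.004602 m/day.

0.00460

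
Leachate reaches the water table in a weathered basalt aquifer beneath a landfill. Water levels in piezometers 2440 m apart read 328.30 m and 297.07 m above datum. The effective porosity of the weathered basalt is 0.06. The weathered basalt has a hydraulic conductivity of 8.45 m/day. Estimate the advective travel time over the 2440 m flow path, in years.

3.71

Hydraulic gradient i = (328.30 − 297.07) / 2440 = 31.23 / 2440 = 0.01280.
Darcy flux q = K · i = 8.450 × 0.01280 = 0.1082 m/day.
Seepage velocity v = q / n_e = 0.1082 / 0.06 = 1.803 m/day.
Travel time t = L / v = 2440 / 1.803 = 1354 days = 3.706 years.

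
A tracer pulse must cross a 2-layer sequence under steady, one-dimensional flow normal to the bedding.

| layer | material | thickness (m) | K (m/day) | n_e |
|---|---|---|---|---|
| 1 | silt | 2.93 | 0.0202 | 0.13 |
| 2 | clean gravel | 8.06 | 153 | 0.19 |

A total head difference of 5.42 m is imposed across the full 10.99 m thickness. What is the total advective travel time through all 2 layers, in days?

51.2

With flow normal to the layers, continuity requires the same specific discharge q through every layer.
Σ(b_i/K_i) = 2.93/0.0202 + 8.06/153 = 145.1 d.
q = Δh / Σ(b_i/K_i) = 5.42 / 145.1 = 0.03735 m/day.
In each layer the seepage velocity is v_i = q/n_i, so the layer transit time is t_i = b_i·n_i / q:
  layer 1 (silt): t_1 = 2.93 × 0.13 / 0.03735 = 10.20 d
  layer 2 (clean gravel): t_2 = 8.06 × 0.19 / 0.03735 = 41.00 d
Total t = Σ t_i = 51.20 days.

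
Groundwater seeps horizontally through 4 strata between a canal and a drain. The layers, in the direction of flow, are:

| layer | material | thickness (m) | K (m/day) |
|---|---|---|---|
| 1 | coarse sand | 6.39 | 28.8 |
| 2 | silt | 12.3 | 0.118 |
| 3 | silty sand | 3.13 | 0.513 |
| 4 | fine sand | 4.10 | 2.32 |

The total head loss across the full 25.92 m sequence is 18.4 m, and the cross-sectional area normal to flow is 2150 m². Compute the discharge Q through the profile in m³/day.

Flow is perpendicular to layering, so the layers act in series and the equivalent K is the thickness-weighted harmonic mean.
Total thickness L = 6.39 + 12.3 + 3.13 + 4.10 = 25.92 m.
Σ(b_i/K_i) = 6.39/28.8 + 12.3/0.118 + 3.13/0.513 + 4.10/2.32 = 112.3 d.
K_eq = L / Σ(b_i/K_i) = 25.92 / 112.3 = 0.2308 m/day.
Q = K_eq · A · (Δh/L) = 0.2308 × 2150 × (18.4/25.92) = 352.2 m³/day.

352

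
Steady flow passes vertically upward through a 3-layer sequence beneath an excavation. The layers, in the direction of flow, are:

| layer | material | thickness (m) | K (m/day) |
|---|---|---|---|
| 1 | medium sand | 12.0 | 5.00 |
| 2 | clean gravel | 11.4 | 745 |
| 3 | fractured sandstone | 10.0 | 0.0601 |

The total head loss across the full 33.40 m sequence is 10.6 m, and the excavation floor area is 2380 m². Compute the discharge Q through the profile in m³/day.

Flow is perpendicular to layering, so the layers act in series and the equivalent K is the thickness-weighted harmonic mean.
Total thickness L = 12.0 + 11.4 + 10.0 = 33.40 m.
Σ(b_i/K_i) = 12.0/5.00 + 11.4/745 + 10.0/0.0601 = 168.8 d.
K_eq = L / Σ(b_i/K_i) = 33.40 / 168.8 = 0.1979 m/day.
Q = K_eq · A · (Δh/L) = 0.1979 × 2380 × (10.6/33.40) = 149.5 m³/day.

149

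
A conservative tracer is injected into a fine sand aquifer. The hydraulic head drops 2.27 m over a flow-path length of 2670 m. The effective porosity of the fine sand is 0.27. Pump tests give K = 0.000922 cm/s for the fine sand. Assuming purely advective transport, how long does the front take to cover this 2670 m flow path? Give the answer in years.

Convert K: 0.000922 cm/s × 864 = 0.7966 m/day.
Hydraulic gradient i = Δh / L = 2.27 / 2670 = 0.0008502.
Darcy flux q = K · i = 0.7966 × 0.0008502 = 0.0006773 m/day.
Seepage velocity v = q / n_e = 0.0006773 / 0.27 = 0.002508 m/day.
Travel time t = L / v = 2670 / 0.002508 = 1.064e+06 days = 2914 years.

2910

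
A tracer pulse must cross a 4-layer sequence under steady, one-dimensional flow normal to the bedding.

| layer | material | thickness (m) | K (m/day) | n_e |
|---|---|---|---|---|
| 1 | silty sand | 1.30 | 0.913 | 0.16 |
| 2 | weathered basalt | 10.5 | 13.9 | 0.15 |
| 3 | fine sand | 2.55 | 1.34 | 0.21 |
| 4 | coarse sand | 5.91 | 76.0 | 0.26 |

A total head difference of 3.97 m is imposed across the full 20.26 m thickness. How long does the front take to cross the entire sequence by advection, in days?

4.04

With flow normal to the layers, continuity requires the same specific discharge q through every layer.
Σ(b_i/K_i) = 1.30/0.913 + 10.5/13.9 + 2.55/1.34 + 5.91/76.0 = 4.160 d.
q = Δh / Σ(b_i/K_i) = 3.97 / 4.160 = 0.9543 m/day.
In each layer the seepage velocity is v_i = q/n_i, so the layer transit time is t_i = b_i·n_i / q:
  layer 1 (silty sand): t_1 = 1.30 × 0.16 / 0.9543 = 0.2180 d
  layer 2 (weathered basalt): t_2 = 10.5 × 0.15 / 0.9543 = 1.650 d
  layer 3 (fine sand): t_3 = 2.55 × 0.21 / 0.9543 = 0.5611 d
  layer 4 (coarse sand): t_4 = 5.91 × 0.26 / 0.9543 = 1.610 d
Total t = Σ t_i = 4.040 days.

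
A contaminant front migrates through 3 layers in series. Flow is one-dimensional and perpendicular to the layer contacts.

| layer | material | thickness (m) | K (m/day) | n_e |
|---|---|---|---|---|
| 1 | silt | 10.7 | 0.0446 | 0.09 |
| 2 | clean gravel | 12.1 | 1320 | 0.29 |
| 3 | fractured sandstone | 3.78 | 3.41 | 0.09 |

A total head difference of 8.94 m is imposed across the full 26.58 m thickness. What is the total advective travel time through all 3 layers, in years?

0.355

With flow normal to the layers, continuity requires the same specific discharge q through every layer.
Σ(b_i/K_i) = 10.7/0.0446 + 12.1/1320 + 3.78/3.41 = 241.0 d.
q = Δh / Σ(b_i/K_i) = 8.94 / 241.0 = 0.03709 m/day.
In each layer the seepage velocity is v_i = q/n_i, so the layer transit time is t_i = b_i·n_i / q:
  layer 1 (silt): t_1 = 10.7 × 0.09 / 0.03709 = 25.96 d
  layer 2 (clean gravel): t_2 = 12.1 × 0.29 / 0.03709 = 94.60 d
  layer 3 (fractured sandstone): t_3 = 3.78 × 0.09 / 0.03709 = 9.172 d
Total t = Σ t_i = 129.7 days = 0.3552 years.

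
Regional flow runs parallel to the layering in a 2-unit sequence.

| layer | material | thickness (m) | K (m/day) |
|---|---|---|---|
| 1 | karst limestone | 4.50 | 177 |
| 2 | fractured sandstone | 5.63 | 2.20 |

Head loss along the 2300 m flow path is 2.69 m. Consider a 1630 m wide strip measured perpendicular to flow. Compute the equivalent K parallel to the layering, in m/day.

79.9

Flow is parallel to layering, so each bed carries its own Darcy discharge and the transmissivities add.
Σ(K_i·b_i) = 177×4.50 + 2.20×5.63 = 808.9 m²/day.
Total thickness b = 10.13 m, so K_eq = Σ(K_i·b_i)/b = 79.85 m/day.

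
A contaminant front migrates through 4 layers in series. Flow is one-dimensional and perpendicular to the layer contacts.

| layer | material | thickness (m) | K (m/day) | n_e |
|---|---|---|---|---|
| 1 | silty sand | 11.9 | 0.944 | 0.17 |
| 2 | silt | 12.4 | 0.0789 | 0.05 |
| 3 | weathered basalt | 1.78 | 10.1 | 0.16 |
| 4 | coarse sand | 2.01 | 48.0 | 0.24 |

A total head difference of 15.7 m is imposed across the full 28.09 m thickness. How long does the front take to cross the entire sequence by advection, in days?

36.9

With flow normal to the layers, continuity requires the same specific discharge q through every layer.
Σ(b_i/K_i) = 11.9/0.944 + 12.4/0.0789 + 1.78/10.1 + 2.01/48.0 = 170.0 d.
q = Δh / Σ(b_i/K_i) = 15.7 / 170.0 = 0.09236 m/day.
In each layer the seepage velocity is v_i = q/n_i, so the layer transit time is t_i = b_i·n_i / q:
  layer 1 (silty sand): t_1 = 11.9 × 0.17 / 0.09236 = 21.90 d
  layer 2 (silt): t_2 = 12.4 × 0.05 / 0.09236 = 6.713 d
  layer 3 (weathered basalt): t_3 = 1.78 × 0.16 / 0.09236 = 3.084 d
  layer 4 (coarse sand): t_4 = 2.01 × 0.24 / 0.09236 = 5.223 d
Total t = Σ t_i = 36.92 days.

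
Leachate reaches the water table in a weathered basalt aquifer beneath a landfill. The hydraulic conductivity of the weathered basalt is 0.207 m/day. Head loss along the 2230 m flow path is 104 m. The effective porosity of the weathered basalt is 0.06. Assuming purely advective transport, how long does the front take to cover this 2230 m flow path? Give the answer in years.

37.9

Hydraulic gradient i = Δh / L = 104 / 2230 = 0.04664.
Darcy flux q = K · i = 0.2070 × 0.04664 = 0.009654 m/day.
Seepage velocity v = q / n_e = 0.009654 / 0.06 = 0.1609 m/day.
Travel time t = L / v = 2230 / 0.1609 = 13860 days = 37.95 years.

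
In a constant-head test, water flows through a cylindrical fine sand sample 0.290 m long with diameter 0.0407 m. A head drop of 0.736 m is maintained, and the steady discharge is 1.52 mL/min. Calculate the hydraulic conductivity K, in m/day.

0.663

Cross-sectional area A = π·(d/2)² = π × (0.0407/2)² = 0.001301 m².
Convert discharge: 1.52 mL/min = 2.533e-08 m³/s.
Darcy's law rearranged: K = Q·L / (A·Δh) = 2.533e-08 × 0.290 / (0.001301 × 0.736) = 7.672e-06 m/s = 0.6629 m/day.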